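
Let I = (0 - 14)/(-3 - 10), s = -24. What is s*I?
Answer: -336/13 ≈ -25.846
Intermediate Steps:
I = 14/13 (I = -14/(-13) = -14*(-1/13) = 14/13 ≈ 1.0769)
s*I = -24*14/13 = -336/13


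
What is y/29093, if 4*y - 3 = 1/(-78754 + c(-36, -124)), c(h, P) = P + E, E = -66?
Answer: 236831/9186871168 ≈ 2.5779e-5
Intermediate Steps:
c(h, P) = -66 + P (c(h, P) = P - 66 = -66 + P)
y = 236831/315776 (y = ¾ + 1/(4*(-78754 + (-66 - 124))) = ¾ + 1/(4*(-78754 - 190)) = ¾ + (¼)/(-78944) = ¾ + (¼)*(-1/78944) = ¾ - 1/315776 = 236831/315776 ≈ 0.75000)
y/29093 = (236831/315776)/29093 = (236831/315776)*(1/29093) = 236831/9186871168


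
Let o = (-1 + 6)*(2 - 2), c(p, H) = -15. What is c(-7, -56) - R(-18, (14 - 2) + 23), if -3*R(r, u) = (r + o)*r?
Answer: 93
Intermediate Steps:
o = 0 (o = 5*0 = 0)
R(r, u) = -r²/3 (R(r, u) = -(r + 0)*r/3 = -r*r/3 = -r²/3)
c(-7, -56) - R(-18, (14 - 2) + 23) = -15 - (-1)*(-18)²/3 = -15 - (-1)*324/3 = -15 - 1*(-108) = -15 + 108 = 93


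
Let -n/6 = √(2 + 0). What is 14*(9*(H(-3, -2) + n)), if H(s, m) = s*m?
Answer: 756 - 756*√2 ≈ -313.15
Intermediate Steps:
H(s, m) = m*s
n = -6*√2 (n = -6*√(2 + 0) = -6*√2 ≈ -8.4853)
14*(9*(H(-3, -2) + n)) = 14*(9*(-2*(-3) - 6*√2)) = 14*(9*(6 - 6*√2)) = 14*(54 - 54*√2) = 756 - 756*√2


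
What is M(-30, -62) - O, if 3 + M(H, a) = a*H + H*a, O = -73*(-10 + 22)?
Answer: 4593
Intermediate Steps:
O = -876 (O = -73*12 = -876)
M(H, a) = -3 + 2*H*a (M(H, a) = -3 + (a*H + H*a) = -3 + (H*a + H*a) = -3 + 2*H*a)
M(-30, -62) - O = (-3 + 2*(-30)*(-62)) - 1*(-876) = (-3 + 3720) + 876 = 3717 + 876 = 4593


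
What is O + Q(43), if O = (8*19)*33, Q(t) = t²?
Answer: 6865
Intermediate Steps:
O = 5016 (O = 152*33 = 5016)
O + Q(43) = 5016 + 43² = 5016 + 1849 = 6865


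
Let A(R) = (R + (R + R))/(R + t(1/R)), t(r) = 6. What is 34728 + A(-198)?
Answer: 1111395/32 ≈ 34731.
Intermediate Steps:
A(R) = 3*R/(6 + R) (A(R) = (R + (R + R))/(R + 6) = (R + 2*R)/(6 + R) = (3*R)/(6 + R) = 3*R/(6 + R))
34728 + A(-198) = 34728 + 3*(-198)/(6 - 198) = 34728 + 3*(-198)/(-192) = 34728 + 3*(-198)*(-1/192) = 34728 + 99/32 = 1111395/32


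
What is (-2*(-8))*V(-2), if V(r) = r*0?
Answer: 0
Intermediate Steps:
V(r) = 0
(-2*(-8))*V(-2) = -2*(-8)*0 = 16*0 = 0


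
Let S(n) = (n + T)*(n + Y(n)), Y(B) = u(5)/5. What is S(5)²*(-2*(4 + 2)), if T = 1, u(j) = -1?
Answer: -248832/25 ≈ -9953.3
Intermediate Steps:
Y(B) = -⅕ (Y(B) = -1/5 = -1*⅕ = -⅕)
S(n) = (1 + n)*(-⅕ + n) (S(n) = (n + 1)*(n - ⅕) = (1 + n)*(-⅕ + n))
S(5)²*(-2*(4 + 2)) = (-⅕ + 5² + (⅘)*5)²*(-2*(4 + 2)) = (-⅕ + 25 + 4)²*(-2*6) = (144/5)²*(-12) = (20736/25)*(-12) = -248832/25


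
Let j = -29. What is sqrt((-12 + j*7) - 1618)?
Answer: I*sqrt(1833) ≈ 42.814*I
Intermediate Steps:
sqrt((-12 + j*7) - 1618) = sqrt((-12 - 29*7) - 1618) = sqrt((-12 - 203) - 1618) = sqrt(-215 - 1618) = sqrt(-1833) = I*sqrt(1833)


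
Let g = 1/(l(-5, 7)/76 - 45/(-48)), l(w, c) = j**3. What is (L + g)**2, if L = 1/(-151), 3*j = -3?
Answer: 2081458129/1800389761 ≈ 1.1561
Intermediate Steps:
j = -1 (j = (1/3)*(-3) = -1)
l(w, c) = -1 (l(w, c) = (-1)**3 = -1)
g = 304/281 (g = 1/(-1/76 - 45/(-48)) = 1/(-1*1/76 - 45*(-1/48)) = 1/(-1/76 + 15/16) = 1/(281/304) = 304/281 ≈ 1.0819)
L = -1/151 ≈ -0.0066225
(L + g)**2 = (-1/151 + 304/281)**2 = (45623/42431)**2 = 2081458129/1800389761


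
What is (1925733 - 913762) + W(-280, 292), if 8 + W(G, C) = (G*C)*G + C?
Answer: 23905055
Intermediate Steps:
W(G, C) = -8 + C + C*G² (W(G, C) = -8 + ((G*C)*G + C) = -8 + ((C*G)*G + C) = -8 + (C*G² + C) = -8 + (C + C*G²) = -8 + C + C*G²)
(1925733 - 913762) + W(-280, 292) = (1925733 - 913762) + (-8 + 292 + 292*(-280)²) = 1011971 + (-8 + 292 + 292*78400) = 1011971 + (-8 + 292 + 22892800) = 1011971 + 22893084 = 23905055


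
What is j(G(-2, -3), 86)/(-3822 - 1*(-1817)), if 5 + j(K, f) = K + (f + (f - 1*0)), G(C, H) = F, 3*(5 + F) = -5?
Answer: -481/6015 ≈ -0.079967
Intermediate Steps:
F = -20/3 (F = -5 + (⅓)*(-5) = -5 - 5/3 = -20/3 ≈ -6.6667)
G(C, H) = -20/3
j(K, f) = -5 + K + 2*f (j(K, f) = -5 + (K + (f + (f - 1*0))) = -5 + (K + (f + (f + 0))) = -5 + (K + (f + f)) = -5 + (K + 2*f) = -5 + K + 2*f)
j(G(-2, -3), 86)/(-3822 - 1*(-1817)) = (-5 - 20/3 + 2*86)/(-3822 - 1*(-1817)) = (-5 - 20/3 + 172)/(-3822 + 1817) = (481/3)/(-2005) = (481/3)*(-1/2005) = -481/6015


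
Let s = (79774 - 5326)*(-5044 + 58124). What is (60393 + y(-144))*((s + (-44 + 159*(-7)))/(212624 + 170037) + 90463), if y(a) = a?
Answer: 2323705165380774/382661 ≈ 6.0725e+9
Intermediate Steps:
s = 3951699840 (s = 74448*53080 = 3951699840)
(60393 + y(-144))*((s + (-44 + 159*(-7)))/(212624 + 170037) + 90463) = (60393 - 144)*((3951699840 + (-44 + 159*(-7)))/(212624 + 170037) + 90463) = 60249*((3951699840 + (-44 - 1113))/382661 + 90463) = 60249*((3951699840 - 1157)*(1/382661) + 90463) = 60249*(3951698683*(1/382661) + 90463) = 60249*(3951698683/382661 + 90463) = 60249*(38568360726/382661) = 2323705165380774/382661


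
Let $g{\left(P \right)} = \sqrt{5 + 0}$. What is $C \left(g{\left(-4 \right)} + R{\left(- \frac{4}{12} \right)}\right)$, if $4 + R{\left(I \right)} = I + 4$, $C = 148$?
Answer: $- \frac{148}{3} + 148 \sqrt{5} \approx 281.6$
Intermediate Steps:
$g{\left(P \right)} = \sqrt{5}$
$R{\left(I \right)} = I$ ($R{\left(I \right)} = -4 + \left(I + 4\right) = -4 + \left(4 + I\right) = I$)
$C \left(g{\left(-4 \right)} + R{\left(- \frac{4}{12} \right)}\right) = 148 \left(\sqrt{5} - \frac{4}{12}\right) = 148 \left(\sqrt{5} - \frac{1}{3}\right) = 148 \left(- \frac{1}{3} + \sqrt{5}\right) = - \frac{148}{3} + 148 \sqrt{5}$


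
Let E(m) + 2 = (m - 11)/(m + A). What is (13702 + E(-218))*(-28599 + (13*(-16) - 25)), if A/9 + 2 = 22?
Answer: -7508270864/19 ≈ -3.9517e+8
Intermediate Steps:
A = 180 (A = -18 + 9*22 = -18 + 198 = 180)
E(m) = -2 + (-11 + m)/(180 + m) (E(m) = -2 + (m - 11)/(m + 180) = -2 + (-11 + m)/(180 + m))
(13702 + E(-218))*(-28599 + (13*(-16) - 25)) = (13702 + (-371 - 1*(-218))/(180 - 218))*(-28599 + (13*(-16) - 25)) = (13702 + (-371 + 218)/(-38))*(-28599 + (-208 - 25)) = (13702 - 1/38*(-153))*(-28599 - 233) = (13702 + 153/38)*(-28832) = (520829/38)*(-28832) = -7508270864/19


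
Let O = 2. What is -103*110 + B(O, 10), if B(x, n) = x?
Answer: -11328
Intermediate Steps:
-103*110 + B(O, 10) = -103*110 + 2 = -11330 + 2 = -11328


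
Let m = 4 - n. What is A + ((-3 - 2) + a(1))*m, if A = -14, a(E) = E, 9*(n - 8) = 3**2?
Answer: 6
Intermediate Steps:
n = 9 (n = 8 + (1/9)*3**2 = 8 + (1/9)*9 = 8 + 1 = 9)
m = -5 (m = 4 - 1*9 = 4 - 9 = -5)
A + ((-3 - 2) + a(1))*m = -14 + ((-3 - 2) + 1)*(-5) = -14 + (-5 + 1)*(-5) = -14 - 4*(-5) = -14 + 20 = 6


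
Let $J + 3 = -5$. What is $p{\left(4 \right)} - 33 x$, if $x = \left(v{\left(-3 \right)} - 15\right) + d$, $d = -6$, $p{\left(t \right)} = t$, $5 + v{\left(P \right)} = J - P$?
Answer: $1027$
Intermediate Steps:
$J = -8$ ($J = -3 - 5 = -8$)
$v{\left(P \right)} = -13 - P$ ($v{\left(P \right)} = -5 - \left(8 + P\right) = -13 - P$)
$x = -31$ ($x = \left(\left(-13 - -3\right) - 15\right) - 6 = \left(\left(-13 + 3\right) - 15\right) - 6 = \left(-10 - 15\right) - 6 = -25 - 6 = -31$)
$p{\left(4 \right)} - 33 x = 4 - -1023 = 4 + 1023 = 1027$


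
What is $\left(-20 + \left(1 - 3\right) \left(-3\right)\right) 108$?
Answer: $-1512$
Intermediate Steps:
$\left(-20 + \left(1 - 3\right) \left(-3\right)\right) 108 = \left(-20 - -6\right) 108 = \left(-20 + 6\right) 108 = \left(-14\right) 108 = -1512$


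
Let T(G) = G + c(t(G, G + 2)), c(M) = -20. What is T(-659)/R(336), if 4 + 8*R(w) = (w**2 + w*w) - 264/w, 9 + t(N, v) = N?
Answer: -76048/3161021 ≈ -0.024058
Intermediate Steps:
t(N, v) = -9 + N
R(w) = -1/2 - 33/w + w**2/4 (R(w) = -1/2 + ((w**2 + w*w) - 264/w)/8 = -1/2 + ((w**2 + w**2) - 264/w)/8 = -1/2 + (2*w**2 - 264/w)/8 = -1/2 + (-264/w + 2*w**2)/8 = -1/2 + (-33/w + w**2/4) = -1/2 - 33/w + w**2/4)
T(G) = -20 + G (T(G) = G - 20 = -20 + G)
T(-659)/R(336) = (-20 - 659)/(((1/4)*(-132 + 336*(-2 + 336**2))/336)) = -679*1344/(-132 + 336*(-2 + 112896)) = -679*1344/(-132 + 336*112894) = -679*1344/(-132 + 37932384) = -679/((1/4)*(1/336)*37932252) = -679/3161021/112 = -679*112/3161021 = -76048/3161021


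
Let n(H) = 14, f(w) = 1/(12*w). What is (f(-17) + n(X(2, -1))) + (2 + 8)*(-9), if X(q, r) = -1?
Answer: -15505/204 ≈ -76.005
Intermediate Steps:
f(w) = 1/(12*w)
(f(-17) + n(X(2, -1))) + (2 + 8)*(-9) = ((1/12)/(-17) + 14) + (2 + 8)*(-9) = ((1/12)*(-1/17) + 14) + 10*(-9) = (-1/204 + 14) - 90 = 2855/204 - 90 = -15505/204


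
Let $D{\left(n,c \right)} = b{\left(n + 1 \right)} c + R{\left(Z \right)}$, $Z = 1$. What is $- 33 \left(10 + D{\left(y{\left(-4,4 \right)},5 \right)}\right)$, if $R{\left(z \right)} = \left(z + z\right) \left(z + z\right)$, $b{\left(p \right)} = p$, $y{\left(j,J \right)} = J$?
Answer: $-1287$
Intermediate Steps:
$R{\left(z \right)} = 4 z^{2}$ ($R{\left(z \right)} = 2 z 2 z = 4 z^{2}$)
$D{\left(n,c \right)} = 4 + c \left(1 + n\right)$ ($D{\left(n,c \right)} = \left(n + 1\right) c + 4 \cdot 1^{2} = \left(1 + n\right) c + 4 \cdot 1 = c \left(1 + n\right) + 4 = 4 + c \left(1 + n\right)$)
$- 33 \left(10 + D{\left(y{\left(-4,4 \right)},5 \right)}\right) = - 33 \left(10 + \left(4 + 5 \left(1 + 4\right)\right)\right) = - 33 \left(10 + \left(4 + 5 \cdot 5\right)\right) = - 33 \left(10 + \left(4 + 25\right)\right) = - 33 \left(10 + 29\right) = \left(-33\right) 39 = -1287$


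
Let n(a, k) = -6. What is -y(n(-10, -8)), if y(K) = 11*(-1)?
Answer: 11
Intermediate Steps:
y(K) = -11
-y(n(-10, -8)) = -1*(-11) = 11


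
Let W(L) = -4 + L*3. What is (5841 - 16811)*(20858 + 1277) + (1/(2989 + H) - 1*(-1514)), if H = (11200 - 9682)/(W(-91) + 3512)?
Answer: -2348290496650553/9670933 ≈ -2.4282e+8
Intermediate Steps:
W(L) = -4 + 3*L
H = 1518/3235 (H = (11200 - 9682)/((-4 + 3*(-91)) + 3512) = 1518/((-4 - 273) + 3512) = 1518/(-277 + 3512) = 1518/3235 ≈ 0.46924)
(5841 - 16811)*(20858 + 1277) + (1/(2989 + H) - 1*(-1514)) = (5841 - 16811)*(20858 + 1277) + (1/(2989 + 1518/3235) - 1*(-1514)) = -10970*22135 + (1/(9670933/3235) + 1514) = -242820950 + (3235/9670933 + 1514) = -242820950 + 14641795797/9670933 = -2348290496650553/9670933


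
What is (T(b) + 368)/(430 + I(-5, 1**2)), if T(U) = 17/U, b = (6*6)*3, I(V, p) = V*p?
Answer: 39761/45900 ≈ 0.86625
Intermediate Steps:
b = 108 (b = 36*3 = 108)
(T(b) + 368)/(430 + I(-5, 1**2)) = (17/108 + 368)/(430 - 5*1**2) = (17*(1/108) + 368)/(430 - 5*1) = (17/108 + 368)/(430 - 5) = (39761/108)/425 = (39761/108)*(1/425) = 39761/45900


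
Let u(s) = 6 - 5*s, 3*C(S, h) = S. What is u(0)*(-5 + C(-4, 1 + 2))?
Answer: -38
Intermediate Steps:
C(S, h) = S/3
u(0)*(-5 + C(-4, 1 + 2)) = (6 - 5*0)*(-5 + (⅓)*(-4)) = (6 + 0)*(-5 - 4/3) = 6*(-19/3) = -38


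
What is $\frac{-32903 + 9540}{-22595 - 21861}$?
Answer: $\frac{23363}{44456} \approx 0.52553$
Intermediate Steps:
$\frac{-32903 + 9540}{-22595 - 21861} = - \frac{23363}{-44456} = \left(-23363\right) \left(- \frac{1}{44456}\right) = \frac{23363}{44456}$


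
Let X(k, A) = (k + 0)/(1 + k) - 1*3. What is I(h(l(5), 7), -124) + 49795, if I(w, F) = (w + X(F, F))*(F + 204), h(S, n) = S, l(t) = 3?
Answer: 6134705/123 ≈ 49876.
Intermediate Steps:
X(k, A) = -3 + k/(1 + k) (X(k, A) = k/(1 + k) - 3 = -3 + k/(1 + k))
I(w, F) = (204 + F)*(w + (-3 - 2*F)/(1 + F)) (I(w, F) = (w + (-3 - 2*F)/(1 + F))*(F + 204) = (w + (-3 - 2*F)/(1 + F))*(204 + F) = (204 + F)*(w + (-3 - 2*F)/(1 + F)))
I(h(l(5), 7), -124) + 49795 = (-612 - 408*(-124) - 1*(-124)*(3 + 2*(-124)) + 3*(1 - 124)*(204 - 124))/(1 - 124) + 49795 = (-612 + 50592 - 1*(-124)*(3 - 248) + 3*(-123)*80)/(-123) + 49795 = -(-612 + 50592 - 1*(-124)*(-245) - 29520)/123 + 49795 = -(-612 + 50592 - 30380 - 29520)/123 + 49795 = -1/123*(-9920) + 49795 = 9920/123 + 49795 = 6134705/123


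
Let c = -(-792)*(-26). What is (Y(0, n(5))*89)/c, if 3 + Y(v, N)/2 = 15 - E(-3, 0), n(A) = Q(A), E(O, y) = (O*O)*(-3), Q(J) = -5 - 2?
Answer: -89/264 ≈ -0.33712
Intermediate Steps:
Q(J) = -7
E(O, y) = -3*O² (E(O, y) = O²*(-3) = -3*O²)
n(A) = -7
Y(v, N) = 78 (Y(v, N) = -6 + 2*(15 - (-3)*(-3)²) = -6 + 2*(15 - (-3)*9) = -6 + 2*(15 - 1*(-27)) = -6 + 2*(15 + 27) = -6 + 2*42 = -6 + 84 = 78)
c = -20592 (c = -99*208 = -20592)
(Y(0, n(5))*89)/c = (78*89)/(-20592) = 6942*(-1/20592) = -89/264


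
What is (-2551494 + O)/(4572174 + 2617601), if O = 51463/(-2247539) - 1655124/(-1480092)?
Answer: -707308808518087936/1993104185990555225 ≈ -0.35488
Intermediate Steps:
O = 303648813770/277213707799 (O = 51463*(-1/2247539) - 1655124*(-1/1480092) = -51463/2247539 + 137927/123341 = 303648813770/277213707799 ≈ 1.0954)
(-2551494 + O)/(4572174 + 2617601) = (-2551494 + 303648813770/277213707799)/(4572174 + 2617601) = -707308808518087936/277213707799/7189775 = -707308808518087936/277213707799*1/7189775 = -707308808518087936/1993104185990555225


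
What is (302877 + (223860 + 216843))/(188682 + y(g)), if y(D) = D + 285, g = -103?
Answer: 185895/47216 ≈ 3.9371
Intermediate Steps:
y(D) = 285 + D
(302877 + (223860 + 216843))/(188682 + y(g)) = (302877 + (223860 + 216843))/(188682 + (285 - 103)) = (302877 + 440703)/(188682 + 182) = 743580/188864 = 743580*(1/188864) = 185895/47216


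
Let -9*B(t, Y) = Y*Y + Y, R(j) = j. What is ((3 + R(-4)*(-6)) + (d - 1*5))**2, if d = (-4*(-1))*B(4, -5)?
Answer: 13924/81 ≈ 171.90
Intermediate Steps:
B(t, Y) = -Y/9 - Y**2/9 (B(t, Y) = -(Y*Y + Y)/9 = -(Y**2 + Y)/9 = -(Y + Y**2)/9 = -Y/9 - Y**2/9)
d = -80/9 (d = (-4*(-1))*(-1/9*(-5)*(1 - 5)) = 4*(-1/9*(-5)*(-4)) = 4*(-20/9) = -80/9 ≈ -8.8889)
((3 + R(-4)*(-6)) + (d - 1*5))**2 = ((3 - 4*(-6)) + (-80/9 - 1*5))**2 = ((3 + 24) + (-80/9 - 5))**2 = (27 - 125/9)**2 = (118/9)**2 = 13924/81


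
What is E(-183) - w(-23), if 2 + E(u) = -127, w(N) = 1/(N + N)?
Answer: -5933/46 ≈ -128.98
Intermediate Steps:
w(N) = 1/(2*N)
E(u) = -129 (E(u) = -2 - 127 = -129)
E(-183) - w(-23) = -129 - 1/(2*(-23)) = -129 - (-1)/(2*23) = -129 - 1*(-1/46) = -129 + 1/46 = -5933/46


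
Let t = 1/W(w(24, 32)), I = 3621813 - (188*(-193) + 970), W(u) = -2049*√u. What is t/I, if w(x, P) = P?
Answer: -√2/59947625784 ≈ -2.3591e-11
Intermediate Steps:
I = 3657127 (I = 3621813 - (-36284 + 970) = 3621813 - 1*(-35314) = 3621813 + 35314 = 3657127)
t = -√2/16392 (t = 1/(-8196*√2) = -√2/16392 ≈ -8.6275e-5)
t/I = -√2/16392/3657127 = -√2/16392*(1/3657127) = -√2/59947625784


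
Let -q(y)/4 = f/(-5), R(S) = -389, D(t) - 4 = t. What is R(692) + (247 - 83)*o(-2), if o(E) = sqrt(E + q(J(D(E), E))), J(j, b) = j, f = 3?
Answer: -389 + 164*sqrt(10)/5 ≈ -285.28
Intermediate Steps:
D(t) = 4 + t
q(y) = 12/5 (q(y) = -12/(-5) = -12*(-1)/5 = -4*(-3/5) = 12/5)
o(E) = sqrt(12/5 + E) (o(E) = sqrt(E + 12/5) = sqrt(12/5 + E))
R(692) + (247 - 83)*o(-2) = -389 + (247 - 83)*(sqrt(60 + 25*(-2))/5) = -389 + 164*(sqrt(60 - 50)/5) = -389 + 164*(sqrt(10)/5) = -389 + 164*sqrt(10)/5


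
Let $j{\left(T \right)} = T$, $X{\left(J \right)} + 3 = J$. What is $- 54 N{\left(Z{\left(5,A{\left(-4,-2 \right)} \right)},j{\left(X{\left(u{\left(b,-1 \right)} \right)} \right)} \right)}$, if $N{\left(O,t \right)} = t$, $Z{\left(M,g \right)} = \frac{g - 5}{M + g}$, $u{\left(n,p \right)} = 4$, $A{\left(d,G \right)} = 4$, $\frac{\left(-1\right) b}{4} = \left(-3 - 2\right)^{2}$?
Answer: $-54$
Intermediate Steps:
$b = -100$ ($b = - 4 \left(-3 - 2\right)^{2} = - 4 \left(-5\right)^{2} = \left(-4\right) 25 = -100$)
$X{\left(J \right)} = -3 + J$
$Z{\left(M,g \right)} = \frac{-5 + g}{M + g}$
$- 54 N{\left(Z{\left(5,A{\left(-4,-2 \right)} \right)},j{\left(X{\left(u{\left(b,-1 \right)} \right)} \right)} \right)} = - 54 \left(-3 + 4\right) = \left(-54\right) 1 = -54$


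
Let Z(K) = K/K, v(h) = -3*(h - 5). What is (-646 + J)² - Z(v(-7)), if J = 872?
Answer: 51075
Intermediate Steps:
v(h) = 15 - 3*h (v(h) = -3*(-5 + h) = 15 - 3*h)
Z(K) = 1
(-646 + J)² - Z(v(-7)) = (-646 + 872)² - 1*1 = 226² - 1 = 51076 - 1 = 51075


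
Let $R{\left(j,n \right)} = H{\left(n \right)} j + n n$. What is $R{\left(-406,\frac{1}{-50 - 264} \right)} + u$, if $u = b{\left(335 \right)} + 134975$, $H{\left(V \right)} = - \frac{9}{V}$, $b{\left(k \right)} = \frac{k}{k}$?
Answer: $- \frac{99816618479}{98596} \approx -1.0124 \cdot 10^{6}$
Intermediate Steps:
$b{\left(k \right)} = 1$
$u = 134976$ ($u = 1 + 134975 = 134976$)
$R{\left(j,n \right)} = n^{2} - \frac{9 j}{n}$ ($R{\left(j,n \right)} = - \frac{9}{n} j + n n = - \frac{9 j}{n} + n^{2} = n^{2} - \frac{9 j}{n}$)
$R{\left(-406,\frac{1}{-50 - 264} \right)} + u = \frac{\left(\frac{1}{-50 - 264}\right)^{3} - -3654}{\frac{1}{-50 - 264}} + 134976 = \frac{\left(\frac{1}{-314}\right)^{3} + 3654}{\frac{1}{-314}} + 134976 = \frac{\left(- \frac{1}{314}\right)^{3} + 3654}{- \frac{1}{314}} + 134976 = - 314 \left(- \frac{1}{30959144} + 3654\right) + 134976 = \left(-314\right) \frac{113124712175}{30959144} + 134976 = - \frac{113124712175}{98596} + 134976 = - \frac{99816618479}{98596}$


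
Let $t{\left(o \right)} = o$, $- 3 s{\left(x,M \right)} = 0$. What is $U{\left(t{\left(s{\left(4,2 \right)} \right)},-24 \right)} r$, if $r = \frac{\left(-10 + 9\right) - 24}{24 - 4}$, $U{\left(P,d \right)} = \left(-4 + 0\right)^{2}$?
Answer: $-20$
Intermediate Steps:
$s{\left(x,M \right)} = 0$ ($s{\left(x,M \right)} = \left(- \frac{1}{3}\right) 0 = 0$)
$U{\left(P,d \right)} = 16$ ($U{\left(P,d \right)} = \left(-4\right)^{2} = 16$)
$r = - \frac{5}{4}$ ($r = \frac{-1 - 24}{20} = \left(-25\right) \frac{1}{20} = - \frac{5}{4} \approx -1.25$)
$U{\left(t{\left(s{\left(4,2 \right)} \right)},-24 \right)} r = 16 \left(- \frac{5}{4}\right) = -20$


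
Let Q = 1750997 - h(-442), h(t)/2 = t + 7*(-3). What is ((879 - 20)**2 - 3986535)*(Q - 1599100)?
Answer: -496469050242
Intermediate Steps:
h(t) = -42 + 2*t (h(t) = 2*(t + 7*(-3)) = 2*(t - 21) = 2*(-21 + t) = -42 + 2*t)
Q = 1751923 (Q = 1750997 - (-42 + 2*(-442)) = 1750997 - (-42 - 884) = 1750997 - 1*(-926) = 1750997 + 926 = 1751923)
((879 - 20)**2 - 3986535)*(Q - 1599100) = ((879 - 20)**2 - 3986535)*(1751923 - 1599100) = (859**2 - 3986535)*152823 = (737881 - 3986535)*152823 = -3248654*152823 = -496469050242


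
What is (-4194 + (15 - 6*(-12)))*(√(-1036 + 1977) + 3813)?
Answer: -15659991 - 4107*√941 ≈ -1.5786e+7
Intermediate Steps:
(-4194 + (15 - 6*(-12)))*(√(-1036 + 1977) + 3813) = (-4194 + (15 + 72))*(√941 + 3813) = (-4194 + 87)*(3813 + √941) = -4107*(3813 + √941) = -15659991 - 4107*√941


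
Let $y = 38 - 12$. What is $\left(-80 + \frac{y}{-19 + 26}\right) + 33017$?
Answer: $\frac{230585}{7} \approx 32941.0$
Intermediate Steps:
$y = 26$ ($y = 38 - 12 = 26$)
$\left(-80 + \frac{y}{-19 + 26}\right) + 33017 = \left(-80 + \frac{1}{-19 + 26} \cdot 26\right) + 33017 = \left(-80 + \frac{1}{7} \cdot 26\right) + 33017 = \left(-80 + \frac{26}{7}\right) + 33017 = - \frac{534}{7} + 33017 = \frac{230585}{7}$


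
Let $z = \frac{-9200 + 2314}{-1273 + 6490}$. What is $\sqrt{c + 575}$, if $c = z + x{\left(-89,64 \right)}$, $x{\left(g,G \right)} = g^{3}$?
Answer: $\frac{4 i \sqrt{1198224382083}}{5217} \approx 839.28 i$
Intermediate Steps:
$z = - \frac{6886}{5217} \approx -1.3199$
$c = - \frac{3677830159}{5217}$ ($c = - \frac{6886}{5217} + \left(-89\right)^{3} = - \frac{6886}{5217} - 704969 = - \frac{3677830159}{5217} \approx -7.0497 \cdot 10^{5}$)
$\sqrt{c + 575} = \sqrt{- \frac{3677830159}{5217} + 575} = \sqrt{- \frac{3674830384}{5217}} = \frac{4 i \sqrt{1198224382083}}{5217}$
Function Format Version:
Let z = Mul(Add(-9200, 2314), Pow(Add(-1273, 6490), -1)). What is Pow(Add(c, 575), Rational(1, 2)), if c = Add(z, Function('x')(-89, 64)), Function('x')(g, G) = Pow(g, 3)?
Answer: Mul(Rational(4, 5217), I, Pow(1198224382083, Rational(1, 2))) ≈ Mul(839.28, I)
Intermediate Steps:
z = Rational(-6886, 5217) (z = Mul(-6886, Pow(5217, -1)) = Mul(-6886, Rational(1, 5217)) = Rational(-6886, 5217) ≈ -1.3199)
c = Rational(-3677830159, 5217) (c = Add(Rational(-6886, 5217), Pow(-89, 3)) = Add(Rational(-6886, 5217), -704969) = Rational(-3677830159, 5217) ≈ -7.0497e+5)
Pow(Add(c, 575), Rational(1, 2)) = Pow(Add(Rational(-3677830159, 5217), 575), Rational(1, 2)) = Pow(Rational(-3674830384, 5217), Rational(1, 2)) = Mul(Rational(4, 5217), I, Pow(1198224382083, Rational(1, 2)))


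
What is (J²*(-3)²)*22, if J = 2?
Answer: 792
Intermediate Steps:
(J²*(-3)²)*22 = (2²*(-3)²)*22 = (4*9)*22 = 36*22 = 792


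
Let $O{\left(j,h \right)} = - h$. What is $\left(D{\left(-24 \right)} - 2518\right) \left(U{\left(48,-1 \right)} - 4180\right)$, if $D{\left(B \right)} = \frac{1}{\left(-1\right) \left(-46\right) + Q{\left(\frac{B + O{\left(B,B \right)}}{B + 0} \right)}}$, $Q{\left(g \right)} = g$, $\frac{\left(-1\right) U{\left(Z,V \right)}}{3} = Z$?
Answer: $10887738$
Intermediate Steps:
$U{\left(Z,V \right)} = - 3 Z$
$D{\left(B \right)} = \frac{1}{46}$ ($D{\left(B \right)} = \frac{1}{\left(-1\right) \left(-46\right) + \frac{B - B}{B + 0}} = \frac{1}{46 + \frac{0}{B}} = \frac{1}{46 + 0} = \frac{1}{46}$)
$\left(D{\left(-24 \right)} - 2518\right) \left(U{\left(48,-1 \right)} - 4180\right) = \left(\frac{1}{46} - 2518\right) \left(\left(-3\right) 48 - 4180\right) = - \frac{115827 \left(-144 - 4180\right)}{46} = \left(- \frac{115827}{46}\right) \left(-4324\right) = 10887738$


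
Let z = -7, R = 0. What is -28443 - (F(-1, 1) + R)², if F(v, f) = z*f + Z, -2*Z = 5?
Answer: -114133/4 ≈ -28533.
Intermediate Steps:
Z = -5/2 (Z = -½*5 = -5/2 ≈ -2.5000)
F(v, f) = -5/2 - 7*f (F(v, f) = -7*f - 5/2 = -5/2 - 7*f)
-28443 - (F(-1, 1) + R)² = -28443 - ((-5/2 - 7*1) + 0)² = -28443 - ((-5/2 - 7) + 0)² = -28443 - (-19/2 + 0)² = -28443 - (-19/2)² = -28443 - 1*361/4 = -28443 - 361/4 = -114133/4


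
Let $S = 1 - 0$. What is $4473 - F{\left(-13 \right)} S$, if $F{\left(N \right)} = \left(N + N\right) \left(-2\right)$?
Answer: $4421$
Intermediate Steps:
$S = 1$ ($S = 1 + 0 = 1$)
$F{\left(N \right)} = - 4 N$ ($F{\left(N \right)} = 2 N \left(-2\right) = - 4 N$)
$4473 - F{\left(-13 \right)} S = 4473 - \left(-4\right) \left(-13\right) 1 = 4473 - 52 \cdot 1 = 4473 - 52 = 4421$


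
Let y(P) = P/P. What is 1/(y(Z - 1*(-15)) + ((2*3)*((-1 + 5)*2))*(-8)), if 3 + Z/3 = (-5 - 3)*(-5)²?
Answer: -1/383 ≈ -0.0026110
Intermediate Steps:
Z = -609 (Z = -9 + 3*((-5 - 3)*(-5)²) = -9 + 3*(-8*25) = -9 + 3*(-200) = -9 - 600 = -609)
y(P) = 1
1/(y(Z - 1*(-15)) + ((2*3)*((-1 + 5)*2))*(-8)) = 1/(1 + ((2*3)*((-1 + 5)*2))*(-8)) = 1/(1 + (6*(4*2))*(-8)) = 1/(1 + (6*8)*(-8)) = 1/(1 + 48*(-8)) = 1/(1 - 384) = 1/(-383) = -1/383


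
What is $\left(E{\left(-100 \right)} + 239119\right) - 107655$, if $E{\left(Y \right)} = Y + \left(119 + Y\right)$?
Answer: $131383$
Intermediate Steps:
$E{\left(Y \right)} = 119 + 2 Y$
$\left(E{\left(-100 \right)} + 239119\right) - 107655 = \left(\left(119 + 2 \left(-100\right)\right) + 239119\right) - 107655 = \left(\left(119 - 200\right) + 239119\right) - 107655 = \left(-81 + 239119\right) - 107655 = 239038 - 107655 = 131383$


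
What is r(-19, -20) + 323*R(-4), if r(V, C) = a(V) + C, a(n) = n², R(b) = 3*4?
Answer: 4217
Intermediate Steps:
R(b) = 12
r(V, C) = C + V² (r(V, C) = V² + C = C + V²)
r(-19, -20) + 323*R(-4) = (-20 + (-19)²) + 323*12 = (-20 + 361) + 3876 = 341 + 3876 = 4217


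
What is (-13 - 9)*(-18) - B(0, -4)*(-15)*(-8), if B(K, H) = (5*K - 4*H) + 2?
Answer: -1764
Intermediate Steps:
B(K, H) = 2 - 4*H + 5*K (B(K, H) = (-4*H + 5*K) + 2 = 2 - 4*H + 5*K)
(-13 - 9)*(-18) - B(0, -4)*(-15)*(-8) = (-13 - 9)*(-18) - (2 - 4*(-4) + 5*0)*(-15)*(-8) = -22*(-18) - (2 + 16 + 0)*(-15)*(-8) = 396 - 18*(-15)*(-8) = 396 - (-270)*(-8) = 396 - 1*2160 = 396 - 2160 = -1764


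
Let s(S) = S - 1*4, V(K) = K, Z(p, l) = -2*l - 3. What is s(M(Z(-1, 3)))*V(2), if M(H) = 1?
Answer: -6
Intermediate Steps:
Z(p, l) = -3 - 2*l
s(S) = -4 + S (s(S) = S - 4 = -4 + S)
s(M(Z(-1, 3)))*V(2) = (-4 + 1)*2 = -3*2 = -6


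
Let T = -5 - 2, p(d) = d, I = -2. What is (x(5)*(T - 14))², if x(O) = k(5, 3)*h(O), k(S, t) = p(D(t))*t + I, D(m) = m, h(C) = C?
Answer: 540225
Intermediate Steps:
k(S, t) = -2 + t² (k(S, t) = t*t - 2 = t² - 2 = -2 + t²)
x(O) = 7*O (x(O) = (-2 + 3²)*O = (-2 + 9)*O = 7*O)
T = -7
(x(5)*(T - 14))² = ((7*5)*(-7 - 14))² = (35*(-21))² = (-735)² = 540225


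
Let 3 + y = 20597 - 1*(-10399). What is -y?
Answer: -30993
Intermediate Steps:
y = 30993 (y = -3 + (20597 - 1*(-10399)) = -3 + (20597 + 10399) = -3 + 30996 = 30993)
-y = -1*30993 = -30993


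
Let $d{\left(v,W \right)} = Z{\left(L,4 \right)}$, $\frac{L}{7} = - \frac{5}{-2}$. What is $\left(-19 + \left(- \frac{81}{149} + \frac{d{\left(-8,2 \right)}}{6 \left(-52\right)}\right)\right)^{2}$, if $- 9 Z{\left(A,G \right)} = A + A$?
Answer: $\frac{66776370365761}{175051865664} \approx 381.47$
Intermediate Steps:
$L = \frac{35}{2}$ ($L = 7 \left(- \frac{5}{-2}\right) = 7 \left(\left(-5\right) \left(- \frac{1}{2}\right)\right) = 7 \cdot \frac{5}{2} = \frac{35}{2} \approx 17.5$)
$Z{\left(A,G \right)} = - \frac{2 A}{9}$ ($Z{\left(A,G \right)} = - \frac{A + A}{9} = - \frac{2 A}{9}$)
$d{\left(v,W \right)} = - \frac{35}{9}$ ($d{\left(v,W \right)} = \left(- \frac{2}{9}\right) \frac{35}{2} = - \frac{35}{9}$)
$\left(-19 + \left(- \frac{81}{149} + \frac{d{\left(-8,2 \right)}}{6 \left(-52\right)}\right)\right)^{2} = \left(-19 - \left(- \frac{35}{2808} + \frac{81}{149}\right)\right)^{2} = \left(-19 - \left(\frac{81}{149} + \frac{35}{9 \left(-312\right)}\right)\right)^{2} = \left(-19 - \frac{222233}{418392}\right)^{2} = \left(- \frac{8171681}{418392}\right)^{2} = \frac{66776370365761}{175051865664}$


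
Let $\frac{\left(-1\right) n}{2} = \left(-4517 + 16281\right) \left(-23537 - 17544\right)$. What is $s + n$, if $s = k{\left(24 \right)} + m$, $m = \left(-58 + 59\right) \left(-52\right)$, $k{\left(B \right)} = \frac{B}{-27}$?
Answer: $\frac{8698983436}{9} \approx 9.6655 \cdot 10^{8}$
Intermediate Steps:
$k{\left(B \right)} = - \frac{B}{27}$ ($k{\left(B \right)} = B \left(- \frac{1}{27}\right) = - \frac{B}{27}$)
$m = -52$ ($m = 1 \left(-52\right) = -52$)
$n = 966553768$ ($n = - 2 \left(-4517 + 16281\right) \left(-23537 - 17544\right) = - 2 \cdot 11764 \left(-41081\right) = \left(-2\right) \left(-483276884\right) = 966553768$)
$s = - \frac{476}{9}$ ($s = \left(- \frac{1}{27}\right) 24 - 52 = - \frac{8}{9} - 52 = - \frac{476}{9} \approx -52.889$)
$s + n = - \frac{476}{9} + 966553768 = \frac{8698983436}{9}$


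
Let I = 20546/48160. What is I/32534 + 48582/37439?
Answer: 38060432865887/29330413458080 ≈ 1.2976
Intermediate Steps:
I = 10273/24080 (I = 20546*(1/48160) = 10273/24080 ≈ 0.42662)
I/32534 + 48582/37439 = (10273/24080)/32534 + 48582/37439 = (10273/24080)*(1/32534) + 48582*(1/37439) = 10273/783418720 + 48582/37439 = 38060432865887/29330413458080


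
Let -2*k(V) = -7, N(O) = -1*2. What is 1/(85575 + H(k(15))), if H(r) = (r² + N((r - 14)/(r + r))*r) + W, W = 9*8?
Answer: 4/342609 ≈ 1.1675e-5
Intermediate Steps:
N(O) = -2
k(V) = 7/2 (k(V) = -½*(-7) = 7/2)
W = 72
H(r) = 72 + r² - 2*r (H(r) = (r² - 2*r) + 72 = 72 + r² - 2*r)
1/(85575 + H(k(15))) = 1/(85575 + (72 + (7/2)² - 2*7/2)) = 1/(85575 + (72 + 49/4 - 7)) = 1/(85575 + 309/4) = 1/(342609/4) = 4/342609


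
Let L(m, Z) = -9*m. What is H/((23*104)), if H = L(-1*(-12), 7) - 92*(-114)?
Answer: 2595/598 ≈ 4.3395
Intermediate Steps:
H = 10380 (H = -(-9)*(-12) - 92*(-114) = -9*12 + 10488 = -108 + 10488 = 10380)
H/((23*104)) = 10380/((23*104)) = 10380/2392 = 10380*(1/2392) = 2595/598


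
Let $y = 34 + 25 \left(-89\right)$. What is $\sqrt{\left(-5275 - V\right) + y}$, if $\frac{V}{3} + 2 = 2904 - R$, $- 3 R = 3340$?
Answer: $6 i \sqrt{542} \approx 139.69 i$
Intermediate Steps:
$R = - \frac{3340}{3}$ ($R = \left(- \frac{1}{3}\right) 3340 = - \frac{3340}{3} \approx -1113.3$)
$V = 12046$ ($V = -6 + 3 \left(2904 - - \frac{3340}{3}\right) = -6 + 3 \left(2904 + \frac{3340}{3}\right) = -6 + 3 \cdot \frac{12052}{3} = -6 + 12052 = 12046$)
$y = -2191$ ($y = 34 - 2225 = -2191$)
$\sqrt{\left(-5275 - V\right) + y} = \sqrt{\left(-5275 - 12046\right) - 2191} = \sqrt{-17321 - 2191} = \sqrt{-19512} = 6 i \sqrt{542}$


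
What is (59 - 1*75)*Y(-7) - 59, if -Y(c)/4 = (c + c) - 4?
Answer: -1211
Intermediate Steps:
Y(c) = 16 - 8*c (Y(c) = -4*((c + c) - 4) = -4*(2*c - 4) = -4*(-4 + 2*c) = 16 - 8*c)
(59 - 1*75)*Y(-7) - 59 = (59 - 1*75)*(16 - 8*(-7)) - 59 = (59 - 75)*(16 + 56) - 59 = -16*72 - 59 = -1152 - 59 = -1211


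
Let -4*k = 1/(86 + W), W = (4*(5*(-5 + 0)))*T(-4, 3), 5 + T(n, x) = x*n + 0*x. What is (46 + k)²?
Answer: 107993076129/51036736 ≈ 2116.0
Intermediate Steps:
T(n, x) = -5 + n*x (T(n, x) = -5 + (x*n + 0*x) = -5 + (n*x + 0) = -5 + n*x)
W = 1700 (W = (4*(5*(-5 + 0)))*(-5 - 4*3) = (4*(5*(-5)))*(-5 - 12) = (4*(-25))*(-17) = -100*(-17) = 1700)
k = -1/7144 (k = -1/(4*(86 + 1700)) = -¼/1786 = -¼*1/1786 = -1/7144 ≈ -0.00013998)
(46 + k)² = (46 - 1/7144)² = (328623/7144)² = 107993076129/51036736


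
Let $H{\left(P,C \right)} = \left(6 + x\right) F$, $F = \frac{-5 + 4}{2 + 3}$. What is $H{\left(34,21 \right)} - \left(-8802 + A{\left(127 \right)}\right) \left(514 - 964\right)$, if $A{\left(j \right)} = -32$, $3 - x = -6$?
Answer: $-3975303$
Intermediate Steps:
$x = 9$ ($x = 3 - -6 = 3 + 6 = 9$)
$F = - \frac{1}{5} \approx -0.2$
$H{\left(P,C \right)} = -3$ ($H{\left(P,C \right)} = \left(6 + 9\right) \left(- \frac{1}{5}\right) = 15 \left(- \frac{1}{5}\right) = -3$)
$H{\left(34,21 \right)} - \left(-8802 + A{\left(127 \right)}\right) \left(514 - 964\right) = -3 - \left(-8802 - 32\right) \left(514 - 964\right) = -3 - \left(-8834\right) \left(-450\right) = -3 - 3975300 = -3975303$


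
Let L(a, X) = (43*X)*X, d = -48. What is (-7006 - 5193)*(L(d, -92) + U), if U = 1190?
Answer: -4454367258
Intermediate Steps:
L(a, X) = 43*X²
(-7006 - 5193)*(L(d, -92) + U) = (-7006 - 5193)*(43*(-92)² + 1190) = -12199*(43*8464 + 1190) = -12199*(363952 + 1190) = -12199*365142 = -4454367258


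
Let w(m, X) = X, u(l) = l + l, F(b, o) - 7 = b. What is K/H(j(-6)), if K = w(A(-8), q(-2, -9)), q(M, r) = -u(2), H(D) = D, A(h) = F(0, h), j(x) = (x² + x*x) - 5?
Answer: -4/67 ≈ -0.059702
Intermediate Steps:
F(b, o) = 7 + b
j(x) = -5 + 2*x² (j(x) = (x² + x²) - 5 = 2*x² - 5 = -5 + 2*x²)
A(h) = 7 (A(h) = 7 + 0 = 7)
u(l) = 2*l
q(M, r) = -4 (q(M, r) = -2*2 = -1*4 = -4)
K = -4
K/H(j(-6)) = -4/(-5 + 2*(-6)²) = -4/(-5 + 2*36) = -4/(-5 + 72) = -4/67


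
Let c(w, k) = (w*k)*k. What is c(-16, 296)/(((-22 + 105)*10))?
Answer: -700928/415 ≈ -1689.0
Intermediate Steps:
c(w, k) = w*k**2 (c(w, k) = (k*w)*k = w*k**2)
c(-16, 296)/(((-22 + 105)*10)) = (-16*296**2)/(((-22 + 105)*10)) = (-16*87616)/((83*10)) = -1401856/830 = -1401856*1/830 = -700928/415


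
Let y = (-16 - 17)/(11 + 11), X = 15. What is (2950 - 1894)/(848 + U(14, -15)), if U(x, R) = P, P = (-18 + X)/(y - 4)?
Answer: 5808/4667 ≈ 1.2445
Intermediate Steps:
y = -3/2 (y = -33/22 = -33*1/22 = -3/2 ≈ -1.5000)
P = 6/11 (P = (-18 + 15)/(-3/2 - 4) = -3/(-11/2) = -3*(-2/11) = 6/11 ≈ 0.54545)
U(x, R) = 6/11
(2950 - 1894)/(848 + U(14, -15)) = (2950 - 1894)/(848 + 6/11) = 1056/(9334/11) = 1056*(11/9334) = 5808/4667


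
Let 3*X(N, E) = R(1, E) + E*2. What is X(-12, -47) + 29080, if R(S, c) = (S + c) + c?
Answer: 87053/3 ≈ 29018.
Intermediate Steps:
R(S, c) = S + 2*c
X(N, E) = 1/3 + 4*E/3 (X(N, E) = ((1 + 2*E) + E*2)/3 = ((1 + 2*E) + 2*E)/3 = (1 + 4*E)/3 = 1/3 + 4*E/3)
X(-12, -47) + 29080 = (1/3 + (4/3)*(-47)) + 29080 = (1/3 - 188/3) + 29080 = -187/3 + 29080 = 87053/3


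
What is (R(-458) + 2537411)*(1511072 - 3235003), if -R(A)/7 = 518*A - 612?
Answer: -7244652806193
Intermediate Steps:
R(A) = 4284 - 3626*A (R(A) = -7*(518*A - 612) = -7*(-612 + 518*A) = 4284 - 3626*A)
(R(-458) + 2537411)*(1511072 - 3235003) = ((4284 - 3626*(-458)) + 2537411)*(1511072 - 3235003) = ((4284 + 1660708) + 2537411)*(-1723931) = (1664992 + 2537411)*(-1723931) = 4202403*(-1723931) = -7244652806193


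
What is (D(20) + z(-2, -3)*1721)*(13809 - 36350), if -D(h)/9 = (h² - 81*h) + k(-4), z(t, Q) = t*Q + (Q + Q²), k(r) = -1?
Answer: -713219781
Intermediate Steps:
z(t, Q) = Q + Q² + Q*t (z(t, Q) = Q*t + (Q + Q²) = Q + Q² + Q*t)
D(h) = 9 - 9*h² + 729*h (D(h) = -9*((h² - 81*h) - 1) = -9*(-1 + h² - 81*h) = 9 - 9*h² + 729*h)
(D(20) + z(-2, -3)*1721)*(13809 - 36350) = ((9 - 9*20² + 729*20) - 3*(1 - 3 - 2)*1721)*(13809 - 36350) = ((9 - 9*400 + 14580) - 3*(-4)*1721)*(-22541) = ((9 - 3600 + 14580) + 12*1721)*(-22541) = (10989 + 20652)*(-22541) = 31641*(-22541) = -713219781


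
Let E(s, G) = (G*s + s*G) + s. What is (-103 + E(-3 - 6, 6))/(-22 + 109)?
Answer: -220/87 ≈ -2.5287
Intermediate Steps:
E(s, G) = s + 2*G*s (E(s, G) = (G*s + G*s) + s = 2*G*s + s = s + 2*G*s)
(-103 + E(-3 - 6, 6))/(-22 + 109) = (-103 + (-3 - 6)*(1 + 2*6))/(-22 + 109) = (-103 - 9*(1 + 12))/87 = (-103 - 9*13)/87 = (-103 - 117)/87 = (1/87)*(-220) = -220/87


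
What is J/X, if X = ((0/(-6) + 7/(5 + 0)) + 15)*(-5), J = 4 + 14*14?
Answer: -100/41 ≈ -2.4390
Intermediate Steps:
J = 200 (J = 4 + 196 = 200)
X = -82 (X = ((0*(-⅙) + 7/5) + 15)*(-5) = ((0 + 7*(⅕)) + 15)*(-5) = ((0 + 7/5) + 15)*(-5) = (7/5 + 15)*(-5) = (82/5)*(-5) = -82)
J/X = 200/(-82) = 200*(-1/82) = -100/41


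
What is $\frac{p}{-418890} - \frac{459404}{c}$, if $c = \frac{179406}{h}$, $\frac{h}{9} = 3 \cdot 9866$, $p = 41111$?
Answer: $- \frac{2847916145099777}{4175076630} \approx -6.8212 \cdot 10^{5}$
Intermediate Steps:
$h = 266382$ ($h = 9 \cdot 3 \cdot 9866 = 9 \cdot 29598 = 266382$)
$c = \frac{9967}{14799}$ ($c = \frac{179406}{266382} = 179406 \cdot \frac{1}{266382} = \frac{9967}{14799} \approx 0.67349$)
$\frac{p}{-418890} - \frac{459404}{c} = \frac{41111}{-418890} - \frac{459404}{\frac{9967}{14799}} = 41111 \left(- \frac{1}{418890}\right) - \frac{6798719796}{9967} = - \frac{41111}{418890} - \frac{6798719796}{9967} = - \frac{2847916145099777}{4175076630}$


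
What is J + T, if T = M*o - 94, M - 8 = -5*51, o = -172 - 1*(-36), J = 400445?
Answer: 433943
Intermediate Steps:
o = -136 (o = -172 + 36 = -136)
M = -247 (M = 8 - 5*51 = 8 - 255 = -247)
T = 33498 (T = -247*(-136) - 94 = 33592 - 94 = 33498)
J + T = 400445 + 33498 = 433943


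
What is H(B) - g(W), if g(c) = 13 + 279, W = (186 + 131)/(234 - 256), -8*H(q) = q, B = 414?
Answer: -1375/4 ≈ -343.75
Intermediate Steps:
H(q) = -q/8
W = -317/22 (W = 317/(-22) = 317*(-1/22) = -317/22 ≈ -14.409)
g(c) = 292
H(B) - g(W) = -⅛*414 - 1*292 = -207/4 - 292 = -1375/4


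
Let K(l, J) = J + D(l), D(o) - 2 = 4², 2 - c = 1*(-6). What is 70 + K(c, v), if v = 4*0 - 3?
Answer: 85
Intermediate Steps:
c = 8 (c = 2 - (-6) = 2 - 1*(-6) = 2 + 6 = 8)
v = -3 (v = 0 - 3 = -3)
D(o) = 18 (D(o) = 2 + 4² = 2 + 16 = 18)
K(l, J) = 18 + J (K(l, J) = J + 18 = 18 + J)
70 + K(c, v) = 70 + (18 - 3) = 70 + 15 = 85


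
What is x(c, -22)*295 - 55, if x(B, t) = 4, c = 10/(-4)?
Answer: 1125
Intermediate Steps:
c = -5/2 (c = 10*(-¼) = -5/2 ≈ -2.5000)
x(c, -22)*295 - 55 = 4*295 - 55 = 1180 - 55 = 1125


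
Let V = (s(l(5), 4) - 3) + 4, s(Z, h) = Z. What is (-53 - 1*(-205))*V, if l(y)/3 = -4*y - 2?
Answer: -9880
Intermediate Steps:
l(y) = -6 - 12*y (l(y) = 3*(-4*y - 2) = 3*(-2 - 4*y) = -6 - 12*y)
V = -65 (V = ((-6 - 12*5) - 3) + 4 = ((-6 - 60) - 3) + 4 = (-66 - 3) + 4 = -69 + 4 = -65)
(-53 - 1*(-205))*V = (-53 - 1*(-205))*(-65) = (-53 + 205)*(-65) = 152*(-65) = -9880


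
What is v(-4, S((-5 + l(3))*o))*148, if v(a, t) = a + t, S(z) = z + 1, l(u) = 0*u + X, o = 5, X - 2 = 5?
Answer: 1036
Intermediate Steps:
X = 7 (X = 2 + 5 = 7)
l(u) = 7 (l(u) = 0*u + 7 = 0 + 7 = 7)
S(z) = 1 + z
v(-4, S((-5 + l(3))*o))*148 = (-4 + (1 + (-5 + 7)*5))*148 = (-4 + (1 + 2*5))*148 = (-4 + (1 + 10))*148 = (-4 + 11)*148 = 7*148 = 1036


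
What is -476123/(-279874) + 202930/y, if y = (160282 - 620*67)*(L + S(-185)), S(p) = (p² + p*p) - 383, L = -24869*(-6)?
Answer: 472469667714791/277725218946798 ≈ 1.7012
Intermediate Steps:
L = 149214
S(p) = -383 + 2*p² (S(p) = (p² + p²) - 383 = 2*p² - 383 = -383 + 2*p²)
y = 25800380502 (y = (160282 - 620*67)*(149214 + (-383 + 2*(-185)²)) = (160282 - 41540)*(149214 + (-383 + 2*34225)) = 118742*(149214 + (-383 + 68450)) = 118742*(149214 + 68067) = 118742*217281 = 25800380502)
-476123/(-279874) + 202930/y = -476123/(-279874) + 202930/25800380502 = -476123*(-1/279874) + 202930*(1/25800380502) = 476123/279874 + 7805/992322327 = 472469667714791/277725218946798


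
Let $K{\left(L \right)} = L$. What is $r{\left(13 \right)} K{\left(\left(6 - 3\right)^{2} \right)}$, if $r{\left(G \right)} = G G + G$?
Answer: $1638$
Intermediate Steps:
$r{\left(G \right)} = G + G^{2}$ ($r{\left(G \right)} = G^{2} + G = G + G^{2}$)
$r{\left(13 \right)} K{\left(\left(6 - 3\right)^{2} \right)} = 13 \left(1 + 13\right) \left(6 - 3\right)^{2} = 13 \cdot 14 \cdot 3^{2} = 182 \cdot 9 = 1638$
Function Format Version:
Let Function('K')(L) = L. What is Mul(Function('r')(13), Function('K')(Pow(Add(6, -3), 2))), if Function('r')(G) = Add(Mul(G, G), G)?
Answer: 1638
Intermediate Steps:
Function('r')(G) = Add(G, Pow(G, 2)) (Function('r')(G) = Add(Pow(G, 2), G) = Add(G, Pow(G, 2)))
Mul(Function('r')(13), Function('K')(Pow(Add(6, -3), 2))) = Mul(Mul(13, Add(1, 13)), Pow(Add(6, -3), 2)) = Mul(Mul(13, 14), Pow(3, 2)) = Mul(182, 9) = 1638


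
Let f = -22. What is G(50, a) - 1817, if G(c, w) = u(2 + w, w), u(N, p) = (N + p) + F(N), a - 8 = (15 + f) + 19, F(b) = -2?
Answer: -1777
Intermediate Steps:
a = 20 (a = 8 + ((15 - 22) + 19) = 8 + (-7 + 19) = 8 + 12 = 20)
u(N, p) = -2 + N + p (u(N, p) = (N + p) - 2 = -2 + N + p)
G(c, w) = 2*w (G(c, w) = -2 + (2 + w) + w = 2*w)
G(50, a) - 1817 = 2*20 - 1817 = 40 - 1817 = -1777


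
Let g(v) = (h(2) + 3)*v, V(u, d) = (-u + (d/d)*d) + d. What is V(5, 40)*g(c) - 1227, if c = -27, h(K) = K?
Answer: -11352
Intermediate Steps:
V(u, d) = -u + 2*d (V(u, d) = (-u + 1*d) + d = (-u + d) + d = (d - u) + d = -u + 2*d)
g(v) = 5*v (g(v) = (2 + 3)*v = 5*v)
V(5, 40)*g(c) - 1227 = (-1*5 + 2*40)*(5*(-27)) - 1227 = (-5 + 80)*(-135) - 1227 = 75*(-135) - 1227 = -10125 - 1227 = -11352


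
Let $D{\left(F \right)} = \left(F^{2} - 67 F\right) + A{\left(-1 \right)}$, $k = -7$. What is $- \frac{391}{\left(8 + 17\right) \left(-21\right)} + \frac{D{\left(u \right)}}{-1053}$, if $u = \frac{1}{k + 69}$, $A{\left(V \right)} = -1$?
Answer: $\frac{528953879}{708353100} \approx 0.74674$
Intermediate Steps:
$u = \frac{1}{62}$ ($u = \frac{1}{-7 + 69} = \frac{1}{62} \approx 0.016129$)
$D{\left(F \right)} = -1 + F^{2} - 67 F$ ($D{\left(F \right)} = \left(F^{2} - 67 F\right) - 1 = -1 + F^{2} - 67 F$)
$- \frac{391}{\left(8 + 17\right) \left(-21\right)} + \frac{D{\left(u \right)}}{-1053} = - \frac{391}{\left(8 + 17\right) \left(-21\right)} + \frac{-1 + \left(\frac{1}{62}\right)^{2} - \frac{67}{62}}{-1053} = - \frac{391}{25 \left(-21\right)} + \left(-1 + \frac{1}{3844} - \frac{67}{62}\right) \left(- \frac{1}{1053}\right) = - \frac{391}{-525} - - \frac{7997}{4047732} = \left(-391\right) \left(- \frac{1}{525}\right) + \frac{7997}{4047732} = \frac{391}{525} + \frac{7997}{4047732} = \frac{528953879}{708353100}$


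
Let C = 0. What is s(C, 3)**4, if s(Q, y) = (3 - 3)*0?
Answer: 0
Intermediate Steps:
s(Q, y) = 0 (s(Q, y) = 0*0 = 0)
s(C, 3)**4 = 0**4 = 0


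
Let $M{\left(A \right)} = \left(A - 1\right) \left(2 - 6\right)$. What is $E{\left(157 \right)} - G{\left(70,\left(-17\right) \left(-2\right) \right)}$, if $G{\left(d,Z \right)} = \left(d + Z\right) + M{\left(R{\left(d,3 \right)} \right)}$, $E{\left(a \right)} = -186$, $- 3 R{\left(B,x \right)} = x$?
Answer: $-298$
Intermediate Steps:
$R{\left(B,x \right)} = - \frac{x}{3}$
$M{\left(A \right)} = 4 - 4 A$ ($M{\left(A \right)} = \left(-1 + A\right) \left(-4\right) = 4 - 4 A$)
$G{\left(d,Z \right)} = 8 + Z + d$ ($G{\left(d,Z \right)} = \left(d + Z\right) + \left(4 - 4 \left(\left(- \frac{1}{3}\right) 3\right)\right) = \left(Z + d\right) + \left(4 - -4\right) = \left(Z + d\right) + \left(4 + 4\right) = \left(Z + d\right) + 8 = 8 + Z + d$)
$E{\left(157 \right)} - G{\left(70,\left(-17\right) \left(-2\right) \right)} = -186 - \left(8 - -34 + 70\right) = -186 - \left(8 + 34 + 70\right) = -186 - 112 = -298$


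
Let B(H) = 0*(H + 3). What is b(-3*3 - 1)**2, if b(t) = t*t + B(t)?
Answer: 10000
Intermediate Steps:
B(H) = 0 (B(H) = 0*(3 + H) = 0)
b(t) = t**2 (b(t) = t*t + 0 = t**2 + 0 = t**2)
b(-3*3 - 1)**2 = ((-3*3 - 1)**2)**2 = ((-9 - 1)**2)**2 = ((-10)**2)**2 = 100**2 = 10000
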